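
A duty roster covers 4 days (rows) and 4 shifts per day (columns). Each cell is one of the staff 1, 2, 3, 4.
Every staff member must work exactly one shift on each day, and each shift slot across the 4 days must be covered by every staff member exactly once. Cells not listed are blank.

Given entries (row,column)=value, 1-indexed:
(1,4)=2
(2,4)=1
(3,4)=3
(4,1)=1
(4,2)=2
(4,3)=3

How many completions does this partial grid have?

Day 1, shift 1: eliminating its day and shift leaves {3, 4}.
Day 1, shift 2: eliminating its day and shift leaves {1, 3, 4}.
Day 1, shift 3: eliminating its day and shift leaves {1, 4}.
Day 2, shift 1: eliminating its day and shift leaves {2, 3, 4}.
Day 2, shift 2: eliminating its day and shift leaves {3, 4}.
Day 2, shift 3: eliminating its day and shift leaves {2, 4}.
Day 3, shift 1: eliminating its day and shift leaves {2, 4}.
Day 3, shift 2: eliminating its day and shift leaves {1, 4}.
Day 3, shift 3: eliminating its day and shift leaves {1, 2, 4}.
Day 4, shift 4: eliminating its day and shift leaves {4}.
Enumerating the assignments across these blanks that avoid any day or shift repeat gives 4 completions.

4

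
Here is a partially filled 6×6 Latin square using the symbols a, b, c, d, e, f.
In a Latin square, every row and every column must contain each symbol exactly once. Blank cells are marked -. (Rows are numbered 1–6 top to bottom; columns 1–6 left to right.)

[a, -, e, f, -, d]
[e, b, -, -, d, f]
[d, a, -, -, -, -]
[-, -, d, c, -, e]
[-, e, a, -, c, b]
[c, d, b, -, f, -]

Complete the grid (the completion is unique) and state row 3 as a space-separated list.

d a f b e c

Row 3, column 6: row 3 has {a, d} and column 6 has {b, d, e, f}, leaving only c.
Row 3, column 3: row 3 has {a, c, d} and column 3 has {a, b, d, e}, leaving only f.
Row 1, column 2: row 1 has {a, d, e, f} and column 2 has {a, b, d, e}, leaving only c.
Row 1, column 5: row 1 has {a, c, d, e, f} and column 5 has {c, d, f}, leaving only b.
Row 3, column 5: row 3 has {a, c, d, f} and column 5 has {b, c, d, f}, leaving only e.
Row 3, column 4: row 3 has {a, c, d, e, f} and column 4 has {c, f}, leaving only b.
So row 3 reads: d a f b e c.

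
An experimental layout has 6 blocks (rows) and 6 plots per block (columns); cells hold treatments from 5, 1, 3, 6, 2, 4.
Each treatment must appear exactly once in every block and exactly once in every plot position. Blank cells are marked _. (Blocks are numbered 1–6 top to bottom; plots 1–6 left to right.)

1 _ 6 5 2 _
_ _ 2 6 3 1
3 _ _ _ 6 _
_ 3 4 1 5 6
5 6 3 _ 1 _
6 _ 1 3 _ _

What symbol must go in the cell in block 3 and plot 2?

Block 1, plot 2: block 1 has {5, 1, 6, 2} and plot 2 has {3, 6}, leaving only 4.
Block 1, plot 6: block 1 has {5, 1, 6, 2, 4} and plot 6 has {1, 6}, leaving only 3.
Block 2, plot 1: block 2 has {1, 3, 6, 2} and plot 1 has {5, 1, 3, 6}, leaving only 4.
Block 2, plot 2: block 2 has {1, 3, 6, 2, 4} and plot 2 has {3, 6, 4}, leaving only 5.
Block 3, plot 3: block 3 has {3, 6} and plot 3 has {1, 3, 6, 2, 4}, leaving only 5.
Block 4, plot 1: block 4 has {5, 1, 3, 6, 4} and plot 1 has {5, 1, 3, 6, 4}, leaving only 2.
Block 6, plot 2: block 6 has {1, 3, 6} and plot 2 has {5, 3, 6, 4}, leaving only 2.
Block 3 already has {5, 3, 6} and plot 2 already has {5, 3, 6, 2, 4}, so block 3, plot 2 must be 1.

1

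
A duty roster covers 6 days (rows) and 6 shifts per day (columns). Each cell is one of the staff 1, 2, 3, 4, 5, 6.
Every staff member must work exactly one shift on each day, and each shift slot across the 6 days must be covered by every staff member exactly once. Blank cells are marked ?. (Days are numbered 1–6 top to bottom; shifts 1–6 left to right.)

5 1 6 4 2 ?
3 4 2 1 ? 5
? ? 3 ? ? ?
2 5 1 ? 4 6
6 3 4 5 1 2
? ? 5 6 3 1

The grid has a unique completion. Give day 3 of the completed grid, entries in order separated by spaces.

1 6 3 2 5 4

Day 3, shift 4: day 3 has {3} and shift 4 has {1, 4, 5, 6}, leaving only 2.
Day 3, shift 2: day 3 has {2, 3} and shift 2 has {1, 3, 4, 5}, leaving only 6.
Day 3, shift 5: day 3 has {2, 3, 6} and shift 5 has {1, 2, 3, 4}, leaving only 5.
Day 3, shift 6: day 3 has {2, 3, 5, 6} and shift 6 has {1, 2, 5, 6}, leaving only 4.
Day 3, shift 1: day 3 has {2, 3, 4, 5, 6} and shift 1 has {2, 3, 5, 6}, leaving only 1.
So day 3 reads: 1 6 3 2 5 4.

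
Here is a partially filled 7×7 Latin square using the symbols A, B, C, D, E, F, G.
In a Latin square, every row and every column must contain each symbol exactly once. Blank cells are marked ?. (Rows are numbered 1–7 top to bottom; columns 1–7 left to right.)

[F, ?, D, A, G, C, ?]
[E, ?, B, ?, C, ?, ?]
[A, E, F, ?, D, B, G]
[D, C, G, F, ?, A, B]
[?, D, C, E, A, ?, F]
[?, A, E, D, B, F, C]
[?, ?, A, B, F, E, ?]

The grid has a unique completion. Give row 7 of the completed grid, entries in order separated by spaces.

C G A B F E D

Row 7, column 2: row 7 has {A, B, E, F} and column 2 has {A, C, D, E}, leaving only G.
Row 7, column 1: row 7 has {A, B, E, F, G} and column 1 has {A, D, E, F}, leaving only C.
Row 7, column 7: row 7 has {A, B, C, E, F, G} and column 7 has {B, C, F, G}, leaving only D.
So row 7 reads: C G A B F E D.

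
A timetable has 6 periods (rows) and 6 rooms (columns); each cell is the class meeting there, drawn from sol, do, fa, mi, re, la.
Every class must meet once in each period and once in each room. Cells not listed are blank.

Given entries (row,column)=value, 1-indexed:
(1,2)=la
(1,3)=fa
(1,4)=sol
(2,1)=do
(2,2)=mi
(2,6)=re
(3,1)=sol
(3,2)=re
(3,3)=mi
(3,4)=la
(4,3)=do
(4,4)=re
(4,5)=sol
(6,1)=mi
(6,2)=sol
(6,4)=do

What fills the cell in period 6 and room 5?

fa

Period 1, room 1: period 1 has {sol, fa, la} and room 1 has {sol, do, mi}, leaving only re.
Period 2, room 4: period 2 has {do, mi, re} and room 4 has {sol, do, re, la}, leaving only fa.
Period 2, room 5: period 2 has {do, fa, mi, re} and room 5 has {sol}, leaving only la.
Period 2, room 3: period 2 has {do, fa, mi, re, la} and room 3 has {do, fa, mi}, leaving only sol.
Period 4, room 2: period 4 has {sol, do, re} and room 2 has {sol, mi, re, la}, leaving only fa.
Period 4, room 1: period 4 has {sol, do, fa, re} and room 1 has {sol, do, mi, re}, leaving only la.
Period 4, room 6: period 4 has {sol, do, fa, re, la} and room 6 has {re}, leaving only mi.
Period 1, room 6: period 1 has {sol, fa, re, la} and room 6 has {mi, re}, leaving only do.
Period 1, room 5: period 1 has {sol, do, fa, re, la} and room 5 has {sol, la}, leaving only mi.
Period 3, room 6: period 3 has {sol, mi, re, la} and room 6 has {do, mi, re}, leaving only fa.
Period 3, room 5: period 3 has {sol, fa, mi, re, la} and room 5 has {sol, mi, la}, leaving only do.
Period 5, room 1: period 5 has {} and room 1 has {sol, do, mi, re, la}, leaving only fa.
Period 5, room 2: period 5 has {fa} and room 2 has {sol, fa, mi, re, la}, leaving only do.
Period 5, room 4: period 5 has {do, fa} and room 4 has {sol, do, fa, re, la}, leaving only mi.
Period 5, room 5: period 5 has {do, fa, mi} and room 5 has {sol, do, mi, la}, leaving only re.
Period 6 already has {sol, do, mi} and room 5 already has {sol, do, mi, re, la}, so period 6, room 5 must be fa.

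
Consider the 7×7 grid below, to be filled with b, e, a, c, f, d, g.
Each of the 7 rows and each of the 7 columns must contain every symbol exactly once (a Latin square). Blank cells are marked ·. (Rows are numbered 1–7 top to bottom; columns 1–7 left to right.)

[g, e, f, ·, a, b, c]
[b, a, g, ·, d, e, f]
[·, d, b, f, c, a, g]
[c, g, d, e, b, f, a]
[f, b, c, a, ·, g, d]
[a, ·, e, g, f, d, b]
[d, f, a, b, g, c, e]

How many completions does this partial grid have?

1

Row 1, column 4: eliminating its row and column leaves {d}.
Row 2, column 4: eliminating its row and column leaves {c}.
Row 3, column 1: eliminating its row and column leaves {e}.
Row 5, column 5: eliminating its row and column leaves {e}.
Row 6, column 2: eliminating its row and column leaves {c}.
Only one assignment across all blanks avoids any row or column repeat, giving 1 completion.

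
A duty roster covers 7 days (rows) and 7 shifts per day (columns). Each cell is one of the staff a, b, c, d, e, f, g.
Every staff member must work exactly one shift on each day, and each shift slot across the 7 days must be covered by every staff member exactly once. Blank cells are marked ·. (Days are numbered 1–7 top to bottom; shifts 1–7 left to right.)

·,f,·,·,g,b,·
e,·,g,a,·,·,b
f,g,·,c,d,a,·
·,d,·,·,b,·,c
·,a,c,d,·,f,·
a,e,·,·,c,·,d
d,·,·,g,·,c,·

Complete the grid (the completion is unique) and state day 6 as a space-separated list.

Day 6, shift 6: day 6 has {a, c, d, e} and shift 6 has {a, b, c, f}, leaving only g.
Day 1, shift 1: day 1 has {b, f, g} and shift 1 has {a, d, e, f}, leaving only c.
Day 1, shift 4: day 1 has {b, c, f, g} and shift 4 has {a, c, d, g}, leaving only e.
Day 1, shift 7: day 1 has {b, c, e, f, g} and shift 7 has {b, c, d}, leaving only a.
Day 1, shift 3: day 1 has {a, b, c, e, f, g} and shift 3 has {c, g}, leaving only d.
Day 2, shift 2: day 2 has {a, b, e, g} and shift 2 has {a, d, e, f, g}, leaving only c.
Day 2, shift 5: day 2 has {a, b, c, e, g} and shift 5 has {b, c, d, g}, leaving only f.
Day 2, shift 6: day 2 has {a, b, c, e, f, g} and shift 6 has {a, b, c, f, g}, leaving only d.
Day 3, shift 7: day 3 has {a, c, d, f, g} and shift 7 has {a, b, c, d}, leaving only e.
Day 3, shift 3: day 3 has {a, c, d, e, f, g} and shift 3 has {c, d, g}, leaving only b.
Day 6, shift 3: day 6 has {a, c, d, e, g} and shift 3 has {b, c, d, g}, leaving only f.
Day 6, shift 4: day 6 has {a, c, d, e, f, g} and shift 4 has {a, c, d, e, g}, leaving only b.
So day 6 reads: a e f b c g d.

a e f b c g d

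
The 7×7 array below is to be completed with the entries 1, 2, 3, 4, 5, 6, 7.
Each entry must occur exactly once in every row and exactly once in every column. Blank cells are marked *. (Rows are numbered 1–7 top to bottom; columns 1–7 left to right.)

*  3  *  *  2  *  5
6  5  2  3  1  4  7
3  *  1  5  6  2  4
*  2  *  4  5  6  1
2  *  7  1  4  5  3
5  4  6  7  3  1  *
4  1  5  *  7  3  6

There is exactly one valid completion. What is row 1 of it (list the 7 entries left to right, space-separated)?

Row 1, column 3: row 1 has {2, 3, 5} and column 3 has {1, 2, 5, 6, 7}, leaving only 4.
Row 1, column 4: row 1 has {2, 3, 4, 5} and column 4 has {1, 3, 4, 5, 7}, leaving only 6.
Row 1, column 6: row 1 has {2, 3, 4, 5, 6} and column 6 has {1, 2, 3, 4, 5, 6}, leaving only 7.
Row 1, column 1: row 1 has {2, 3, 4, 5, 6, 7} and column 1 has {2, 3, 4, 5, 6}, leaving only 1.
So row 1 reads: 1 3 4 6 2 7 5.

1 3 4 6 2 7 5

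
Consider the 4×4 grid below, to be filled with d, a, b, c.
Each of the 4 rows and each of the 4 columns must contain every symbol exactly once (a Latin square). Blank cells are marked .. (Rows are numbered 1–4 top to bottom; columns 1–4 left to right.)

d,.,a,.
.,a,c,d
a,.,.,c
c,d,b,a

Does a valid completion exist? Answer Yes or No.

Yes

No row or column among the givens repeats a symbol, and propagating forced cells runs into no contradiction.
One valid completion exists (for instance, d c a b / b a c d / a b d c / c d b a).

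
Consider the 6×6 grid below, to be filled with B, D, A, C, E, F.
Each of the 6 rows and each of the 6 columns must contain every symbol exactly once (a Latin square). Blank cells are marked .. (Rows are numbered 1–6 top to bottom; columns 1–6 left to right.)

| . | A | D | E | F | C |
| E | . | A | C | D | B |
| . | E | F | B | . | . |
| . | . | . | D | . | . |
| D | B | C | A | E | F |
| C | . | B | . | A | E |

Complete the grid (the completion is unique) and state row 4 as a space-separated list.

F C E D B A

Row 4, column 3: row 4 has {D} and column 3 has {B, D, A, C, F}, leaving only E.
Row 4, column 6: row 4 has {D, E} and column 6 has {B, C, E, F}, leaving only A.
Row 1, column 1: row 1 has {D, A, C, E, F} and column 1 has {D, C, E}, leaving only B.
Row 4, column 1: row 4 has {D, A, E} and column 1 has {B, D, C, E}, leaving only F.
Row 4, column 2: row 4 has {D, A, E, F} and column 2 has {B, A, E}, leaving only C.
Row 4, column 5: row 4 has {D, A, C, E, F} and column 5 has {D, A, E, F}, leaving only B.
So row 4 reads: F C E D B A.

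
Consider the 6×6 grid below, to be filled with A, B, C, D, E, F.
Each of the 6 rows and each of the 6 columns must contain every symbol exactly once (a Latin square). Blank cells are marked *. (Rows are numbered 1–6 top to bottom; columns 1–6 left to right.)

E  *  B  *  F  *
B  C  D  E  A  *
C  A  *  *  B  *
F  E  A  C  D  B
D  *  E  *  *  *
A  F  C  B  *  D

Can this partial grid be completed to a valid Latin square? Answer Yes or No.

Yes

No row or column among the givens repeats a symbol, and propagating forced cells runs into no contradiction.
One valid completion exists (for instance, E D B A F C / B C D E A F / C A F D B E / F E A C D B / D B E F C A / A F C B E D).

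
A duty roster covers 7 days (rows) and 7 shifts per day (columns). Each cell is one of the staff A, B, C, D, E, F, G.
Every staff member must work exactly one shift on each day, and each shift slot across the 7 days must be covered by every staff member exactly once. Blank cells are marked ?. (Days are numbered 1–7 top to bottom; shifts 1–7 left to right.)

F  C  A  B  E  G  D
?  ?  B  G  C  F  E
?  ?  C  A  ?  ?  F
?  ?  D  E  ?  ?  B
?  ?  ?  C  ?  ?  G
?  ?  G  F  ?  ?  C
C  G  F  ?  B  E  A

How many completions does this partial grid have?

14

Day 2, shift 1: eliminating its day and shift leaves {A, D}.
Day 2, shift 2: eliminating its day and shift leaves {A, D}.
Day 3, shift 1: eliminating its day and shift leaves {B, D, E, G}.
Day 3, shift 2: eliminating its day and shift leaves {B, D, E}.
Day 3, shift 5: eliminating its day and shift leaves {D, G}.
Day 3, shift 6: eliminating its day and shift leaves {B, D}.
Day 4, shift 1: eliminating its day and shift leaves {A, G}.
Day 4, shift 2: eliminating its day and shift leaves {A, F}.
Day 4, shift 5: eliminating its day and shift leaves {A, F, G}.
Day 4, shift 6: eliminating its day and shift leaves {A, C}.
Day 5, shift 1: eliminating its day and shift leaves {A, B, D, E}.
Day 5, shift 2: eliminating its day and shift leaves {A, B, D, E, F}.
Day 5, shift 3: eliminating its day and shift leaves {E}.
Day 5, shift 5: eliminating its day and shift leaves {A, D, F}.
Day 5, shift 6: eliminating its day and shift leaves {A, B, D}.
Day 6, shift 1: eliminating its day and shift leaves {A, B, D, E}.
Day 6, shift 2: eliminating its day and shift leaves {A, B, D, E}.
Day 6, shift 5: eliminating its day and shift leaves {A, D}.
Day 6, shift 6: eliminating its day and shift leaves {A, B, D}.
Day 7, shift 4: eliminating its day and shift leaves {D}.
Enumerating the assignments across these blanks that avoid any day or shift repeat gives 14 completions.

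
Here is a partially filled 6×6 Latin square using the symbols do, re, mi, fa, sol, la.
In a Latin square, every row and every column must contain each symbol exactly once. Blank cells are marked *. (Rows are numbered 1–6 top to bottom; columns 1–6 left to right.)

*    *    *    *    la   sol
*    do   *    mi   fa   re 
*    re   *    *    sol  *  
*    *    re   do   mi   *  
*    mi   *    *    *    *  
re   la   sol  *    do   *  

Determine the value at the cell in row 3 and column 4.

Row 1, column 2: row 1 has {sol, la} and column 2 has {do, re, mi, la}, leaving only fa.
Row 1, column 4: row 1 has {fa, sol, la} and column 4 has {do, mi}, leaving only re.
Row 2, column 3: row 2 has {do, re, mi, fa} and column 3 has {re, sol}, leaving only la.
Row 2, column 1: row 2 has {do, re, mi, fa, la} and column 1 has {re}, leaving only sol.
Row 4, column 2: row 4 has {do, re, mi} and column 2 has {do, re, mi, fa, la}, leaving only sol.
Row 5, column 5: row 5 has {mi} and column 5 has {do, mi, fa, sol, la}, leaving only re.
Row 6, column 4: row 6 has {do, re, sol, la} and column 4 has {do, re, mi}, leaving only fa.
Row 3 already has {re, sol} and column 4 already has {do, re, mi, fa}, so row 3, column 4 must be la.

la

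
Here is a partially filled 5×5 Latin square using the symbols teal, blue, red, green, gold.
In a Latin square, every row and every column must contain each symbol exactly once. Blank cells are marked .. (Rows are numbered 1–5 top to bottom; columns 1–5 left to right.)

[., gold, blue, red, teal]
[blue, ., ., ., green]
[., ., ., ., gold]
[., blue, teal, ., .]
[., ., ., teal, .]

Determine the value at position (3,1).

Row 1, column 1: row 1 has {teal, blue, red, gold} and column 1 has {blue}, leaving only green.
Row 2, column 4: row 2 has {blue, green} and column 4 has {teal, red}, leaving only gold.
Row 2, column 3: row 2 has {blue, green, gold} and column 3 has {teal, blue}, leaving only red.
Row 2, column 2: row 2 has {blue, red, green, gold} and column 2 has {blue, gold}, leaving only teal.
Row 3, column 3: row 3 has {gold} and column 3 has {teal, blue, red}, leaving only green.
Row 3, column 2: row 3 has {green, gold} and column 2 has {teal, blue, gold}, leaving only red.
Row 3 already has {red, green, gold} and column 1 already has {blue, green}, so row 3, column 1 must be teal.

teal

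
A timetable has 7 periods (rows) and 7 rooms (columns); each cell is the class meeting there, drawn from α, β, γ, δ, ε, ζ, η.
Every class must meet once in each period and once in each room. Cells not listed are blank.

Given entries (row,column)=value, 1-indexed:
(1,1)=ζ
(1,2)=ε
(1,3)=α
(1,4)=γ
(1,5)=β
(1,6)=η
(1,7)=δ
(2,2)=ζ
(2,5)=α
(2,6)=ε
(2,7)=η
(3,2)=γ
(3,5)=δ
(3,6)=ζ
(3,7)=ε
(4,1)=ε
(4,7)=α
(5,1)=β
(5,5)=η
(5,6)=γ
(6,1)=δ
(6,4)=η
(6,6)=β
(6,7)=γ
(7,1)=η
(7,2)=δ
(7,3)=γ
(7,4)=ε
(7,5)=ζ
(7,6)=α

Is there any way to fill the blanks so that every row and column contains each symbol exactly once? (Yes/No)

Period 2, room 1: period 2 has {α, ε, ζ, η} and room 1 has {β, δ, ε, ζ, η}, so it must be γ.
Period 3, room 1: period 3 has {γ, δ, ε, ζ} and room 1 has {β, γ, δ, ε, ζ, η}, so it must be α.
Period 3, room 4: period 3 has {α, γ, δ, ε, ζ} and room 4 has {γ, ε, η}, so it must be β.
Period 2, room 4: period 2 has {α, γ, ε, ζ, η} and room 4 has {β, γ, ε, η}, so it must be δ.
Period 2, room 3: period 2 has {α, γ, δ, ε, ζ, η} and room 3 has {α, γ}, so it must be β.
Period 3, room 3: period 3 has {α, β, γ, δ, ε, ζ} and room 3 has {α, β, γ}, so it must be η.
Period 4, room 4: period 4 has {α, ε} and room 4 has {β, γ, δ, ε, η}, so it must be ζ.
Period 4, room 3: period 4 has {α, ε, ζ} and room 3 has {α, β, γ, η}, so it must be δ.
Now period 4, room 6: period 4 together with room 6 already contain {α, β, γ, δ, ε, ζ, η} — every symbol — so nothing can go there. The grid has no valid completion.

No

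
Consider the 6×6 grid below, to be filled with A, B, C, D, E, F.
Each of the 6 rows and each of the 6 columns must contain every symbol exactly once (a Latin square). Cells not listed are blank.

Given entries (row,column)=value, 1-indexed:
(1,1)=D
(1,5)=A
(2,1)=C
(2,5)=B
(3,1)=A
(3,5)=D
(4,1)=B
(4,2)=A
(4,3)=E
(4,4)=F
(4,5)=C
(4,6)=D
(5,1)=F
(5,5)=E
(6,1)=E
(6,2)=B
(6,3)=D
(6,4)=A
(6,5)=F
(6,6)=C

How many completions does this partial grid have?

Row 1, column 2: eliminating its row and column leaves {C, E, F}.
Row 1, column 3: eliminating its row and column leaves {B, C, F}.
Row 1, column 4: eliminating its row and column leaves {B, C, E}.
Row 1, column 6: eliminating its row and column leaves {B, E, F}.
Row 2, column 2: eliminating its row and column leaves {D, E, F}.
Row 2, column 3: eliminating its row and column leaves {A, F}.
Row 2, column 4: eliminating its row and column leaves {D, E}.
Row 2, column 6: eliminating its row and column leaves {A, E, F}.
Row 3, column 2: eliminating its row and column leaves {C, E, F}.
Row 3, column 3: eliminating its row and column leaves {B, C, F}.
Row 3, column 4: eliminating its row and column leaves {B, C, E}.
Row 3, column 6: eliminating its row and column leaves {B, E, F}.
Row 5, column 2: eliminating its row and column leaves {C, D}.
Row 5, column 3: eliminating its row and column leaves {A, B, C}.
Row 5, column 4: eliminating its row and column leaves {B, C, D}.
Row 5, column 6: eliminating its row and column leaves {A, B}.
Enumerating the assignments across these blanks that avoid any row or column repeat gives 20 completions.

20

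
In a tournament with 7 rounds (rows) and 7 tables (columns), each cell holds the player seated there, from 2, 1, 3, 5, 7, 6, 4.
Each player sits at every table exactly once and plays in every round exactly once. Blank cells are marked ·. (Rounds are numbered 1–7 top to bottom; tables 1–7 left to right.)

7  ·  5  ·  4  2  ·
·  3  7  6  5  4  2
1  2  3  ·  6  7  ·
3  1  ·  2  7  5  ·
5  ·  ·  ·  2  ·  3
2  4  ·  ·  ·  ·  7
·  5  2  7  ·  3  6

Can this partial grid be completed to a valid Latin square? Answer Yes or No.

No

Round 2, table 1: round 2 together with table 1 already contain {2, 1, 3, 5, 7, 6, 4} — every symbol — so nothing can go there. The grid has no valid completion.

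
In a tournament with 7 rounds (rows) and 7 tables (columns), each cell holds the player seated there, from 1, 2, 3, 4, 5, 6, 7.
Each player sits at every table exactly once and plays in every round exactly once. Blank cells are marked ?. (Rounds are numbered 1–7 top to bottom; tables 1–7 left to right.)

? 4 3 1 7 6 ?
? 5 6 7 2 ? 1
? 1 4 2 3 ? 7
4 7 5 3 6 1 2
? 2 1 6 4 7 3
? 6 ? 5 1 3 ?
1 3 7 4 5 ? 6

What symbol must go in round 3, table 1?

6

Round 1, table 7: round 1 has {1, 3, 4, 6, 7} and table 7 has {1, 2, 3, 6, 7}, leaving only 5.
Round 1, table 1: round 1 has {1, 3, 4, 5, 6, 7} and table 1 has {1, 4}, leaving only 2.
Round 2, table 1: round 2 has {1, 2, 5, 6, 7} and table 1 has {1, 2, 4}, leaving only 3.
Round 2, table 6: round 2 has {1, 2, 3, 5, 6, 7} and table 6 has {1, 3, 6, 7}, leaving only 4.
Round 3, table 6: round 3 has {1, 2, 3, 4, 7} and table 6 has {1, 3, 4, 6, 7}, leaving only 5.
Round 3 already has {1, 2, 3, 4, 5, 7} and table 1 already has {1, 2, 3, 4}, so round 3, table 1 must be 6.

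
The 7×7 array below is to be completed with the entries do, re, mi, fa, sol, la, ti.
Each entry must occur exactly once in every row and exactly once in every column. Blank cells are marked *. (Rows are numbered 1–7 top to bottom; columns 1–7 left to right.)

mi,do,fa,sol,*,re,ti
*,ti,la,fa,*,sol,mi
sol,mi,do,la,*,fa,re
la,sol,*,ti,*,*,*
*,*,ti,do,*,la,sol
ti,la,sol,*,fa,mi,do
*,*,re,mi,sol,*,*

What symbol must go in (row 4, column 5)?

Row 1, column 5: row 1 has {do, re, mi, fa, sol, ti} and column 5 has {fa, sol}, leaving only la.
Row 3, column 5: row 3 has {do, re, mi, fa, sol, la} and column 5 has {fa, sol, la}, leaving only ti.
Row 4, column 3: row 4 has {sol, la, ti} and column 3 has {do, re, fa, sol, la, ti}, leaving only mi.
Row 4, column 6: row 4 has {mi, sol, la, ti} and column 6 has {re, mi, fa, sol, la}, leaving only do.
Row 4 already has {do, mi, sol, la, ti} and column 5 already has {fa, sol, la, ti}, so row 4, column 5 must be re.

re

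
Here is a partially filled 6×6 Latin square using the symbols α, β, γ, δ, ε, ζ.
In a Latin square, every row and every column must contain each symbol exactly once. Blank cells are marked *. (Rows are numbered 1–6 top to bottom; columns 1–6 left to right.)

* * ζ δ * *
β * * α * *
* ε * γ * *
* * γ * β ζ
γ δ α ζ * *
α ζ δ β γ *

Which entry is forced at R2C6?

Row 1, column 1: row 1 has {δ, ζ} and column 1 has {α, β, γ}, leaving only ε.
Row 1, column 5: row 1 has {δ, ε, ζ} and column 5 has {β, γ}, leaving only α.
Row 2, column 2: row 2 has {α, β} and column 2 has {δ, ε, ζ}, leaving only γ.
Row 1, column 2: row 1 has {α, δ, ε, ζ} and column 2 has {γ, δ, ε, ζ}, leaving only β.
Row 1, column 6: row 1 has {α, β, δ, ε, ζ} and column 6 has {ζ}, leaving only γ.
Row 2, column 3: row 2 has {α, β, γ} and column 3 has {α, γ, δ, ζ}, leaving only ε.
Row 2 already has {α, β, γ, ε} and column 6 already has {γ, ζ}, so row 2, column 6 must be δ.

δ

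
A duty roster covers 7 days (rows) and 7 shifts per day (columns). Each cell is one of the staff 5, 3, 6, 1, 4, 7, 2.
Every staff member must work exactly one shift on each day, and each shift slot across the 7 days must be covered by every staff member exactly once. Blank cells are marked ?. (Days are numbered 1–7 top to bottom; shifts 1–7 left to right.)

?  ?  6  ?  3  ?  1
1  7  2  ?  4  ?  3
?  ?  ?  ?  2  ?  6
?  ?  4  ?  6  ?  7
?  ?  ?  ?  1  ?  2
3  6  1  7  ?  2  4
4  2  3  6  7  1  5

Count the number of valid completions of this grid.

Day 1, shift 1: eliminating its day and shift leaves {5, 7, 2}.
Day 1, shift 2: eliminating its day and shift leaves {5, 4}.
Day 1, shift 4: eliminating its day and shift leaves {5, 4, 2}.
Day 1, shift 6: eliminating its day and shift leaves {5, 4, 7}.
Day 2, shift 4: eliminating its day and shift leaves {5}.
Day 2, shift 6: eliminating its day and shift leaves {5, 6}.
Day 3, shift 1: eliminating its day and shift leaves {5, 7}.
Day 3, shift 2: eliminating its day and shift leaves {5, 3, 1, 4}.
Day 3, shift 3: eliminating its day and shift leaves {5, 7}.
Day 3, shift 4: eliminating its day and shift leaves {5, 3, 1, 4}.
Day 3, shift 6: eliminating its day and shift leaves {5, 3, 4, 7}.
Day 4, shift 1: eliminating its day and shift leaves {5, 2}.
Day 4, shift 2: eliminating its day and shift leaves {5, 3, 1}.
Day 4, shift 4: eliminating its day and shift leaves {5, 3, 1, 2}.
Day 4, shift 6: eliminating its day and shift leaves {5, 3}.
Day 5, shift 1: eliminating its day and shift leaves {5, 6, 7}.
Day 5, shift 2: eliminating its day and shift leaves {5, 3, 4}.
Day 5, shift 3: eliminating its day and shift leaves {5, 7}.
Day 5, shift 4: eliminating its day and shift leaves {5, 3, 4}.
Day 5, shift 6: eliminating its day and shift leaves {5, 3, 6, 4, 7}.
Day 6, shift 5: eliminating its day and shift leaves {5}.
Enumerating the assignments across these blanks that avoid any day or shift repeat gives 8 completions.

8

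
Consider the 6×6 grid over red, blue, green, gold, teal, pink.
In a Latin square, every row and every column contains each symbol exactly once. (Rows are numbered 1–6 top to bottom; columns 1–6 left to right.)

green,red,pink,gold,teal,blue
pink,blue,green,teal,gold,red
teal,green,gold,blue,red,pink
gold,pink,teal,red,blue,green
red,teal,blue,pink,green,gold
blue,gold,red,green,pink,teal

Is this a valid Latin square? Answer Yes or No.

Yes

Each row is a permutation of the 6 symbols, and so is each column.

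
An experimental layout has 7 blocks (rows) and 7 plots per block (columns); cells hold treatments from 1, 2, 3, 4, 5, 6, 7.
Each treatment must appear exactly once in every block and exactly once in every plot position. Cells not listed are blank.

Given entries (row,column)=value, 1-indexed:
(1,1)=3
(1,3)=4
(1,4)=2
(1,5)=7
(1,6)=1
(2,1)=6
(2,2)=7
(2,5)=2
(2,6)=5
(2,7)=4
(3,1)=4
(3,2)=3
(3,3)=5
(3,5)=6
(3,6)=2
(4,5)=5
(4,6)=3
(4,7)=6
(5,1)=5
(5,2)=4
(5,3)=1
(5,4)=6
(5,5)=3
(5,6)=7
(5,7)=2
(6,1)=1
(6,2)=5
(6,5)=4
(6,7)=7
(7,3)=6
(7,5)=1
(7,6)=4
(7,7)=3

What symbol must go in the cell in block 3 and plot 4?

Block 1, plot 2: block 1 has {1, 2, 3, 4, 7} and plot 2 has {3, 4, 5, 7}, leaving only 6.
Block 1, plot 7: block 1 has {1, 2, 3, 4, 6, 7} and plot 7 has {2, 3, 4, 6, 7}, leaving only 5.
Block 2, plot 3: block 2 has {2, 4, 5, 6, 7} and plot 3 has {1, 4, 5, 6}, leaving only 3.
Block 2, plot 4: block 2 has {2, 3, 4, 5, 6, 7} and plot 4 has {2, 6}, leaving only 1.
Block 3 already has {2, 3, 4, 5, 6} and plot 4 already has {1, 2, 6}, so block 3, plot 4 must be 7.

7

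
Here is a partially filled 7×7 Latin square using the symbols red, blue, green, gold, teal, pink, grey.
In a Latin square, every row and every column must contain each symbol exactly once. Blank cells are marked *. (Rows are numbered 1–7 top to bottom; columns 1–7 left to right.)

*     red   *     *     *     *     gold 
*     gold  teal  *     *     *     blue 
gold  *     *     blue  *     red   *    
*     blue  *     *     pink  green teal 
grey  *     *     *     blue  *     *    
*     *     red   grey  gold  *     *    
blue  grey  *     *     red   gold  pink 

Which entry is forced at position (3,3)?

pink

Row 4, column 1: row 4 has {blue, green, teal, pink} and column 1 has {blue, gold, grey}, leaving only red.
Row 4, column 4: row 4 has {red, blue, green, teal, pink} and column 4 has {blue, grey}, leaving only gold.
Row 4, column 3: row 4 has {red, blue, green, gold, teal, pink} and column 3 has {red, teal}, leaving only grey.
Row 6, column 7: row 6 has {red, gold, grey} and column 7 has {blue, gold, teal, pink}, leaving only green.
Row 3, column 7: row 3 has {red, blue, gold} and column 7 has {blue, green, gold, teal, pink}, leaving only grey.
Row 5, column 7: row 5 has {blue, grey} and column 7 has {blue, green, gold, teal, pink, grey}, leaving only red.
Row 7, column 3: row 7 has {red, blue, gold, pink, grey} and column 3 has {red, teal, grey}, leaving only green.
Row 3 already has {red, blue, gold, grey} and column 3 already has {red, green, teal, grey}, so row 3, column 3 must be pink.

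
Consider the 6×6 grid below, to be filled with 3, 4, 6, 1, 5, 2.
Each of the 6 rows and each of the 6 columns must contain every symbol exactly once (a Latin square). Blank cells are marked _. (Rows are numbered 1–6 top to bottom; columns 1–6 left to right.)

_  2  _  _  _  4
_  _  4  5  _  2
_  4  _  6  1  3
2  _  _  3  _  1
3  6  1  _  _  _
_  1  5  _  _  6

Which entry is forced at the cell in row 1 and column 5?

Row 1, column 4: row 1 has {4, 2} and column 4 has {3, 6, 5}, leaving only 1.
Row 2, column 2: row 2 has {4, 5, 2} and column 2 has {4, 6, 1, 2}, leaving only 3.
Row 2, column 5: row 2 has {3, 4, 5, 2} and column 5 has {1}, leaving only 6.
Row 2, column 1: row 2 has {3, 4, 6, 5, 2} and column 1 has {3, 2}, leaving only 1.
Row 3, column 1: row 3 has {3, 4, 6, 1} and column 1 has {3, 1, 2}, leaving only 5.
Row 1, column 1: row 1 has {4, 1, 2} and column 1 has {3, 1, 5, 2}, leaving only 6.
Row 1, column 3: row 1 has {4, 6, 1, 2} and column 3 has {4, 1, 5}, leaving only 3.
Row 1 already has {3, 4, 6, 1, 2} and column 5 already has {6, 1}, so row 1, column 5 must be 5.

5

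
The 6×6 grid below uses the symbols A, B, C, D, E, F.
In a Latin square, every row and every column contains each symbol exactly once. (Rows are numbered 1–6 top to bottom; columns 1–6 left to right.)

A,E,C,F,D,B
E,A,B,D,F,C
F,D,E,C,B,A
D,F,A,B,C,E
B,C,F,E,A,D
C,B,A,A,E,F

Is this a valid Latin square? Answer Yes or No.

No

Column 3 contains A twice (at rows 4 and 6), so it is not a permutation.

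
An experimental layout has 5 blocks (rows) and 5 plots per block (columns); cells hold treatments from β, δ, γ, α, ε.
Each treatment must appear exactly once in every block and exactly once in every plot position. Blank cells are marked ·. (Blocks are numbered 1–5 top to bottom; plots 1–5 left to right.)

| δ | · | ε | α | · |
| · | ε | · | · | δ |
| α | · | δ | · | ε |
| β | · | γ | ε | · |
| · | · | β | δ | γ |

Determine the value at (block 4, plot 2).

Block 1, plot 5: block 1 has {δ, α, ε} and plot 5 has {δ, γ, ε}, leaving only β.
Block 1, plot 2: block 1 has {β, δ, α, ε} and plot 2 has {ε}, leaving only γ.
Block 2, plot 1: block 2 has {δ, ε} and plot 1 has {β, δ, α}, leaving only γ.
Block 2, plot 3: block 2 has {δ, γ, ε} and plot 3 has {β, δ, γ, ε}, leaving only α.
Block 2, plot 4: block 2 has {δ, γ, α, ε} and plot 4 has {δ, α, ε}, leaving only β.
Block 3, plot 2: block 3 has {δ, α, ε} and plot 2 has {γ, ε}, leaving only β.
Block 3, plot 4: block 3 has {β, δ, α, ε} and plot 4 has {β, δ, α, ε}, leaving only γ.
Block 4, plot 5: block 4 has {β, γ, ε} and plot 5 has {β, δ, γ, ε}, leaving only α.
Block 4 already has {β, γ, α, ε} and plot 2 already has {β, γ, ε}, so block 4, plot 2 must be δ.

δ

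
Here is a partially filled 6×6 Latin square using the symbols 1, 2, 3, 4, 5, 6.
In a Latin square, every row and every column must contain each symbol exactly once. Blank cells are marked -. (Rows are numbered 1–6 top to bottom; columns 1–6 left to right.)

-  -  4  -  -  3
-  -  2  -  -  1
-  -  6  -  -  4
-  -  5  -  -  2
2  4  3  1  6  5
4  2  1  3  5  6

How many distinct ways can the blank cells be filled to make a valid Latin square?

Row 1, column 1: eliminating its row and column leaves {1, 5, 6}.
Row 1, column 2: eliminating its row and column leaves {1, 5, 6}.
Row 1, column 4: eliminating its row and column leaves {2, 5, 6}.
Row 1, column 5: eliminating its row and column leaves {1, 2}.
Row 2, column 1: eliminating its row and column leaves {3, 5, 6}.
Row 2, column 2: eliminating its row and column leaves {3, 5, 6}.
Row 2, column 4: eliminating its row and column leaves {4, 5, 6}.
Row 2, column 5: eliminating its row and column leaves {3, 4}.
Row 3, column 1: eliminating its row and column leaves {1, 3, 5}.
Row 3, column 2: eliminating its row and column leaves {1, 3, 5}.
Row 3, column 4: eliminating its row and column leaves {2, 5}.
Row 3, column 5: eliminating its row and column leaves {1, 2, 3}.
Row 4, column 1: eliminating its row and column leaves {1, 3, 6}.
Row 4, column 2: eliminating its row and column leaves {1, 3, 6}.
Row 4, column 4: eliminating its row and column leaves {4, 6}.
Row 4, column 5: eliminating its row and column leaves {1, 3, 4}.
Enumerating the assignments across these blanks that avoid any row or column repeat gives 20 completions.

20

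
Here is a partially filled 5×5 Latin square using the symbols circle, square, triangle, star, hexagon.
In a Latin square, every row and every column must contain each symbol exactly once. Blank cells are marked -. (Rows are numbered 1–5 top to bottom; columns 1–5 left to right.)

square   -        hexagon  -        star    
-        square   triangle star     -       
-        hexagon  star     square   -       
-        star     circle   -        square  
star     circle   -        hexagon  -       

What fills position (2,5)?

hexagon

Row 1, column 2: row 1 has {square, star, hexagon} and column 2 has {circle, square, star, hexagon}, leaving only triangle.
Row 1, column 4: row 1 has {square, triangle, star, hexagon} and column 4 has {square, star, hexagon}, leaving only circle.
Row 4, column 4: row 4 has {circle, square, star} and column 4 has {circle, square, star, hexagon}, leaving only triangle.
Row 4, column 1: row 4 has {circle, square, triangle, star} and column 1 has {square, star}, leaving only hexagon.
Row 2, column 1: row 2 has {square, triangle, star} and column 1 has {square, star, hexagon}, leaving only circle.
Row 2 already has {circle, square, triangle, star} and column 5 already has {square, star}, so row 2, column 5 must be hexagon.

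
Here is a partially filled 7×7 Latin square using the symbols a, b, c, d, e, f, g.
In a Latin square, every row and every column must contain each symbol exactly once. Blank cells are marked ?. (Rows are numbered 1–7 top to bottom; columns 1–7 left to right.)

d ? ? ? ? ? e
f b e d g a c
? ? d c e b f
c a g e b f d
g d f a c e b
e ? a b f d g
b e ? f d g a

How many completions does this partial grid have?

1

Row 1, column 2: eliminating its row and column leaves {c, f, g}.
Row 1, column 3: eliminating its row and column leaves {b, c}.
Row 1, column 4: eliminating its row and column leaves {g}.
Row 1, column 5: eliminating its row and column leaves {a}.
Row 1, column 6: eliminating its row and column leaves {c}.
Row 3, column 1: eliminating its row and column leaves {a}.
Row 3, column 2: eliminating its row and column leaves {g}.
Row 6, column 2: eliminating its row and column leaves {c}.
Row 7, column 3: eliminating its row and column leaves {c}.
Only one assignment across all blanks avoids any row or column repeat, giving 1 completion.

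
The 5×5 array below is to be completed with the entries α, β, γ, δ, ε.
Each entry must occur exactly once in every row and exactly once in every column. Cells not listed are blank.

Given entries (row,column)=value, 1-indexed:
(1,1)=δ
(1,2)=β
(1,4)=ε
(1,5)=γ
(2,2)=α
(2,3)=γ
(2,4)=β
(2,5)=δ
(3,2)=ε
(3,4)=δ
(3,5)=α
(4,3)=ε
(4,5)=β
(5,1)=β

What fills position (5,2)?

Row 1, column 3: row 1 has {β, γ, δ, ε} and column 3 has {γ, ε}, leaving only α.
Row 2, column 1: row 2 has {α, β, γ, δ} and column 1 has {β, δ}, leaving only ε.
Row 3, column 1: row 3 has {α, δ, ε} and column 1 has {β, δ, ε}, leaving only γ.
Row 3, column 3: row 3 has {α, γ, δ, ε} and column 3 has {α, γ, ε}, leaving only β.
Row 4, column 1: row 4 has {β, ε} and column 1 has {β, γ, δ, ε}, leaving only α.
Row 4, column 4: row 4 has {α, β, ε} and column 4 has {β, δ, ε}, leaving only γ.
Row 4, column 2: row 4 has {α, β, γ, ε} and column 2 has {α, β, ε}, leaving only δ.
Row 5 already has {β} and column 2 already has {α, β, δ, ε}, so row 5, column 2 must be γ.

γ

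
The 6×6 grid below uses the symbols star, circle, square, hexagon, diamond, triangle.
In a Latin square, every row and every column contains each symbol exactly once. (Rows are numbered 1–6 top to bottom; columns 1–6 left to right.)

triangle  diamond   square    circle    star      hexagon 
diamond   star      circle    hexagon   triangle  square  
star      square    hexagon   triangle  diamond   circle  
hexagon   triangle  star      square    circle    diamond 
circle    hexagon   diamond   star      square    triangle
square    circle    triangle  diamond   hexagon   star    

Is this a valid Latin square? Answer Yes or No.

Yes

Each row is a permutation of the 6 symbols, and so is each column.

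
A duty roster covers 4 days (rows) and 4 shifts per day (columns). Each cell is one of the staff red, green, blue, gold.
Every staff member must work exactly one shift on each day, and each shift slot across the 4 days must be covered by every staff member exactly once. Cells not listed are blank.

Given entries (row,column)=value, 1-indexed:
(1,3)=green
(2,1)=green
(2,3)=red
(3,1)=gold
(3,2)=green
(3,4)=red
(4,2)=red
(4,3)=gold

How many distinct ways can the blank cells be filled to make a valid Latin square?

Day 1, shift 1: eliminating its day and shift leaves {red, blue}.
Day 1, shift 2: eliminating its day and shift leaves {blue, gold}.
Day 1, shift 4: eliminating its day and shift leaves {blue, gold}.
Day 2, shift 2: eliminating its day and shift leaves {blue, gold}.
Day 2, shift 4: eliminating its day and shift leaves {blue, gold}.
Day 3, shift 3: eliminating its day and shift leaves {blue}.
Day 4, shift 1: eliminating its day and shift leaves {blue}.
Day 4, shift 4: eliminating its day and shift leaves {green, blue}.
Enumerating the assignments across these blanks that avoid any day or shift repeat gives 2 completions.

2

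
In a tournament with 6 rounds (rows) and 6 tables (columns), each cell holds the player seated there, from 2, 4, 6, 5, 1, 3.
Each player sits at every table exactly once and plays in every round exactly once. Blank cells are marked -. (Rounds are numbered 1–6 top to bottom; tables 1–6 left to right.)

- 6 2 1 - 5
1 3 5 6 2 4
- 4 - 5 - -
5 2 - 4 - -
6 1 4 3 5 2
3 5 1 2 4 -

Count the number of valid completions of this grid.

2

Round 1, table 1: eliminating its round and table leaves {4}.
Round 1, table 5: eliminating its round and table leaves {3}.
Round 3, table 1: eliminating its round and table leaves {2}.
Round 3, table 3: eliminating its round and table leaves {6, 3}.
Round 3, table 5: eliminating its round and table leaves {6, 1, 3}.
Round 3, table 6: eliminating its round and table leaves {6, 1, 3}.
Round 4, table 3: eliminating its round and table leaves {6, 3}.
Round 4, table 5: eliminating its round and table leaves {6, 1, 3}.
Round 4, table 6: eliminating its round and table leaves {6, 1, 3}.
Round 6, table 6: eliminating its round and table leaves {6}.
Enumerating the assignments across these blanks that avoid any round or table repeat gives 2 completions.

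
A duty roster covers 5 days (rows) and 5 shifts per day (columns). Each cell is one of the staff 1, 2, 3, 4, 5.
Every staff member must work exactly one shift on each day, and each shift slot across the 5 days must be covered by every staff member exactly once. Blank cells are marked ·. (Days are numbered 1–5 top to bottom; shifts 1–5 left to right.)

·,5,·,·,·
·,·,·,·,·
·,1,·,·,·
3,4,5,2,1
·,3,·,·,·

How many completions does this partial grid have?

56

Day 1, shift 1: eliminating its day and shift leaves {1, 2, 4}.
Day 1, shift 3: eliminating its day and shift leaves {1, 2, 3, 4}.
Day 1, shift 4: eliminating its day and shift leaves {1, 3, 4}.
Day 1, shift 5: eliminating its day and shift leaves {2, 3, 4}.
Day 2, shift 1: eliminating its day and shift leaves {1, 2, 4, 5}.
Day 2, shift 2: eliminating its day and shift leaves {2}.
Day 2, shift 3: eliminating its day and shift leaves {1, 2, 3, 4}.
Day 2, shift 4: eliminating its day and shift leaves {1, 3, 4, 5}.
Day 2, shift 5: eliminating its day and shift leaves {2, 3, 4, 5}.
Day 3, shift 1: eliminating its day and shift leaves {2, 4, 5}.
Day 3, shift 3: eliminating its day and shift leaves {2, 3, 4}.
Day 3, shift 4: eliminating its day and shift leaves {3, 4, 5}.
Day 3, shift 5: eliminating its day and shift leaves {2, 3, 4, 5}.
Day 5, shift 1: eliminating its day and shift leaves {1, 2, 4, 5}.
Day 5, shift 3: eliminating its day and shift leaves {1, 2, 4}.
Day 5, shift 4: eliminating its day and shift leaves {1, 4, 5}.
Day 5, shift 5: eliminating its day and shift leaves {2, 4, 5}.
Enumerating the assignments across these blanks that avoid any day or shift repeat gives 56 completions.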